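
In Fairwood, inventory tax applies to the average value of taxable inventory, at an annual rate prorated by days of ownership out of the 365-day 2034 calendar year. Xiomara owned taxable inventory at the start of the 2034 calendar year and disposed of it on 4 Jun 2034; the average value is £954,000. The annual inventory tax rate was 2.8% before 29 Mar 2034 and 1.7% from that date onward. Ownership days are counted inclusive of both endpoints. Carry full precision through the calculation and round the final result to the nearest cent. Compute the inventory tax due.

£9,388.41

1 Jan – 28 Mar 2034: 87 days at 2.8% → £954,000 × 2.8% × 87/365 = £6,366.9699
29 Mar – 4 Jun 2034: 68 days at 1.7% → £954,000 × 1.7% × 68/365 = £3,021.4356
Total = £9,388.4055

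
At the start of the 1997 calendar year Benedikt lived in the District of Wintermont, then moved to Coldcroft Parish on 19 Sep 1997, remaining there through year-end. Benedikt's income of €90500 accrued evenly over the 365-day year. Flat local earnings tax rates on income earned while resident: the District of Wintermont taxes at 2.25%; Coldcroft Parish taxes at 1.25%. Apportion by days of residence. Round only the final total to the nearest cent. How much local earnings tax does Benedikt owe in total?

The District of Wintermont, 1 Jan – 18 Sep 1997: 261 days → €90500 × 2.25% × 261/365 = €1456.0582
Coldcroft Parish, 19 Sep – 31 Dec 1997: 104 days → €90500 × 1.25% × 104/365 = €322.3288
Total = €1778.3870

€1778.39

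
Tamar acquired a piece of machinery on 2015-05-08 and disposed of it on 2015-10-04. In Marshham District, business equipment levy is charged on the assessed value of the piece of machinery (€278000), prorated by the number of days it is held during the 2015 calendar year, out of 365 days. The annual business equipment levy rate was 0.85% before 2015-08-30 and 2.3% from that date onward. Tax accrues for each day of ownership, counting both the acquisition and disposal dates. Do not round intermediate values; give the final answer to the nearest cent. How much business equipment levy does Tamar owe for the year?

2015-05-08 to 2015-08-29: 114 days at 0.85% → €278000 × 0.85% × 114/365 = €738.0329
2015-08-30 to 2015-10-04: 36 days at 2.3% → €278000 × 2.3% × 36/365 = €630.6411
Total = €1368.6740

€1368.67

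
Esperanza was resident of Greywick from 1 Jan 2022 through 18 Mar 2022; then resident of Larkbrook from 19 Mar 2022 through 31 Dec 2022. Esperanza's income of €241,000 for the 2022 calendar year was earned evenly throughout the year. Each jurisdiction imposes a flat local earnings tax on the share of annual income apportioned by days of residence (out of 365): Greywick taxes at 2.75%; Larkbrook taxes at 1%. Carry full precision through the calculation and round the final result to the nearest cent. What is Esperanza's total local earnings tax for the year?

Greywick, 1 Jan – 18 Mar 2022: 77 days → €241,000 × 2.75% × 77/365 = €1,398.1301
Larkbrook, 19 Mar – 31 Dec 2022: 288 days → €241,000 × 1% × 288/365 = €1,901.5890
Total = €3,299.7192

€3,299.72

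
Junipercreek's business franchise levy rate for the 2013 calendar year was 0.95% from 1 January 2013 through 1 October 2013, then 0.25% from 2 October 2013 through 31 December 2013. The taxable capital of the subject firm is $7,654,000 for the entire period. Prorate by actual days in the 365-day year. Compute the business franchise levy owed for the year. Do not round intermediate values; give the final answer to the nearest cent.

1 January – 1 October 2013: 274 days at 0.95% → $7,654,000 × 0.95% × 274/365 = $54,584.5534
2 October – 31 December 2013: 91 days at 0.25% → $7,654,000 × 0.25% × 91/365 = $4,770.6438
Total = $59,355.1973

$59,355.20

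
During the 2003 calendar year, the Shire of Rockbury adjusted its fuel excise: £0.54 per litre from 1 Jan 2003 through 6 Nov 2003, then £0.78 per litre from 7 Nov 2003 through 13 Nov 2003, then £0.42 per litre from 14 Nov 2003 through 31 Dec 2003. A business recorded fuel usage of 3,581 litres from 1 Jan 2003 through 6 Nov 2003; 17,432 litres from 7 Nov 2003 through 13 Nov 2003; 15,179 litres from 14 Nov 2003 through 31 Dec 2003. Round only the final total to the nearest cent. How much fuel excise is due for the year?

£21905.88

1 Jan – 6 Nov 2003: 3,581 litres at £0.54/litre → £1933.74
7 Nov – 13 Nov 2003: 17,432 litres at £0.78/litre → £13596.96
14 Nov – 31 Dec 2003: 15,179 litres at £0.42/litre → £6375.18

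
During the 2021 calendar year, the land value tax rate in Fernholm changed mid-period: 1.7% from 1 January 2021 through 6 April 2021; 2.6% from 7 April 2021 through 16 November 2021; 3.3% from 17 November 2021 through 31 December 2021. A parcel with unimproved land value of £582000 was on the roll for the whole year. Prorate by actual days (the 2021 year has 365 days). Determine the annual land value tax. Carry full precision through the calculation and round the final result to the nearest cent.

£14256.61

1 January – 6 April 2021: 96 days at 1.7% → £582000 × 1.7% × 96/365 = £2602.2575
7 April – 16 November 2021: 224 days at 2.6% → £582000 × 2.6% × 224/365 = £9286.4877
17 November – 31 December 2021: 45 days at 3.3% → £582000 × 3.3% × 45/365 = £2367.8630
Total = £14256.6082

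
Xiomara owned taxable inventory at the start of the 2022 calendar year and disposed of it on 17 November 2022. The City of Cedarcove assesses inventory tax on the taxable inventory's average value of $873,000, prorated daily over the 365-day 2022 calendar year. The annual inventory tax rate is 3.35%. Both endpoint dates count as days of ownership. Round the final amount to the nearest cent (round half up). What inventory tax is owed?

Days held (1 January – 17 November 2022): 321 out of 365
Tax = $873,000 × 3.35% × 321/365 = $25,720.0151

$25,720.02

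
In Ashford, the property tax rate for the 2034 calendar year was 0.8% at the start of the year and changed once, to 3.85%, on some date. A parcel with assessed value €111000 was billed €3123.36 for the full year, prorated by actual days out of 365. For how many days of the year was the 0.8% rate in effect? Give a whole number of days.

Let d = days at the first rate; then 365 − d days at the second rate.
€111000 × [0.8%·d + 3.85%·(365−d)] / 365 = €3123.36
Solving gives d = 124, so the new rate took effect on May 5, 2034.

124 days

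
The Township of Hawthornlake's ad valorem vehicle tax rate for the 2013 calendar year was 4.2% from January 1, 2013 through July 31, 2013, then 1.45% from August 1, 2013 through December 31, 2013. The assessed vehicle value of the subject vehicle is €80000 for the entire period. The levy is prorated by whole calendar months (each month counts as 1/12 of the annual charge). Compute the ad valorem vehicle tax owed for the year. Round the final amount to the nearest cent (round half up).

€2443.33

January 1 – July 31, 2013: 7 months at 4.2% → €80000 × 4.2% × 7/12 = €1960.0000
August 1 – December 31, 2013: 5 months at 1.45% → €80000 × 1.45% × 5/12 = €483.3333
Total = €2443.3333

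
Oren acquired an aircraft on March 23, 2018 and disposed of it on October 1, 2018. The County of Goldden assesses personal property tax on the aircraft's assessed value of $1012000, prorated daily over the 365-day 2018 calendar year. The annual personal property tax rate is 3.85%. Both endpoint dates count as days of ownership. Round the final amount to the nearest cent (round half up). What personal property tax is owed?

$20601.82

Days held (March 23 – October 1, 2018): 193 out of 365
Tax = $1012000 × 3.85% × 193/365 = $20601.8247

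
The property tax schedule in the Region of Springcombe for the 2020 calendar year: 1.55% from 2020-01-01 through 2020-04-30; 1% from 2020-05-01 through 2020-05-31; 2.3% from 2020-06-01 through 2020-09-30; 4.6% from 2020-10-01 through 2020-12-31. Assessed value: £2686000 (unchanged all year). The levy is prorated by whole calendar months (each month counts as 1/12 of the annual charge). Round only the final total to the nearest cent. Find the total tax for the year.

£67597.67

2020-01-01 to 2020-04-30: 4 months at 1.55% → £2686000 × 1.55% × 4/12 = £13877.6667
2020-05-01 to 2020-05-31: 1 month at 1% → £2686000 × 1% × 1/12 = £2238.3333
2020-06-01 to 2020-09-30: 4 months at 2.3% → £2686000 × 2.3% × 4/12 = £20592.6667
2020-10-01 to 2020-12-31: 3 months at 4.6% → £2686000 × 4.6% × 3/12 = £30889.0000
Total = £67597.6667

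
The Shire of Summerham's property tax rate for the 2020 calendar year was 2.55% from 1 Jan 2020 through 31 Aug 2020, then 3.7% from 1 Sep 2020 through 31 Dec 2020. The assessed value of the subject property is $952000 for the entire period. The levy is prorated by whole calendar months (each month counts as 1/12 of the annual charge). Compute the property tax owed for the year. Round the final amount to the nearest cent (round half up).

$27925.33

1 Jan – 31 Aug 2020: 8 months at 2.55% → $952000 × 2.55% × 8/12 = $16184.0000
1 Sep – 31 Dec 2020: 4 months at 3.7% → $952000 × 3.7% × 4/12 = $11741.3333
Total = $27925.3333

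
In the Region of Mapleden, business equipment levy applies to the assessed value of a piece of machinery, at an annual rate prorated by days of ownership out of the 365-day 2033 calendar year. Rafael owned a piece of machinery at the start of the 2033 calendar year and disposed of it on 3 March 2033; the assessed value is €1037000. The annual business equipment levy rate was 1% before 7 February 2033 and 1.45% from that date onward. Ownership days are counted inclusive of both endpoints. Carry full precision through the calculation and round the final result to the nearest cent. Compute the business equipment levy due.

€2081.10

1 January – 6 February 2033: 37 days at 1% → €1037000 × 1% × 37/365 = €1051.2055
7 February – 3 March 2033: 25 days at 1.45% → €1037000 × 1.45% × 25/365 = €1029.8973
Total = €2081.1027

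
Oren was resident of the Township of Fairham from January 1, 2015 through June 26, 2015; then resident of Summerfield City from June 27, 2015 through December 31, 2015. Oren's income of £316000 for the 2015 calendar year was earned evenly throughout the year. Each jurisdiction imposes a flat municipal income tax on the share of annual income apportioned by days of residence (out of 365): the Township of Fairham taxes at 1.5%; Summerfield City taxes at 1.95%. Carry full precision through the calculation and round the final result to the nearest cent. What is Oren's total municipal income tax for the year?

£5472.43

The Township of Fairham, January 1 – June 26, 2015: 177 days → £316000 × 1.5% × 177/365 = £2298.5753
Summerfield City, June 27 – December 31, 2015: 188 days → £316000 × 1.95% × 188/365 = £3173.8521
Total = £5472.4274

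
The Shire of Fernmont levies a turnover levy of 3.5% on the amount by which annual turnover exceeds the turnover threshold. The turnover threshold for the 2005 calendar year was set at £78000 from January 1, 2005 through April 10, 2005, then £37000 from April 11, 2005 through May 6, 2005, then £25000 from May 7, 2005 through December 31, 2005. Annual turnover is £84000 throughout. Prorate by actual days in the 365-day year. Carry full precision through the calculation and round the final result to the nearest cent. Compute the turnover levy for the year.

£1526.86

January 1 – April 10, 2005: 100 days, exemption £78000 → (£84000 − £78000) × 3.5% × 100/365 = £57.5342
April 11 – May 6, 2005: 26 days, exemption £37000 → (£84000 − £37000) × 3.5% × 26/365 = £117.1781
May 7 – December 31, 2005: 239 days, exemption £25000 → (£84000 − £25000) × 3.5% × 239/365 = £1352.1507
Total = £1526.8630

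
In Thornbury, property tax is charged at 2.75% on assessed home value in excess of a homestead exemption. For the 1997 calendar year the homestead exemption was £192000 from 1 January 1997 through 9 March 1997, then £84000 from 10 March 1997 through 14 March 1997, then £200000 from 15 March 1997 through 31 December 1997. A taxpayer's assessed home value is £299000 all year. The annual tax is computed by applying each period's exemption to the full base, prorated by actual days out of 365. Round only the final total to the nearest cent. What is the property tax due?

£2807.18

1 January – 9 March 1997: 68 days, exemption £192000 → (£299000 − £192000) × 2.75% × 68/365 = £548.1918
10 March – 14 March 1997: 5 days, exemption £84000 → (£299000 − £84000) × 2.75% × 5/365 = £80.9932
15 March – 31 December 1997: 292 days, exemption £200000 → (£299000 − £200000) × 2.75% × 292/365 = £2178.0000
Total = £2807.1849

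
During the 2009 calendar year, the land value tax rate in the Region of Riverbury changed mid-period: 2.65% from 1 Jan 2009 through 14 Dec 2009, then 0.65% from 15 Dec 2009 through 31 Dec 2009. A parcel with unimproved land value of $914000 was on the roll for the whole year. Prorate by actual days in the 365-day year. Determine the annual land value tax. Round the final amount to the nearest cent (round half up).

1 Jan – 14 Dec 2009: 348 days at 2.65% → $914000 × 2.65% × 348/365 = $23092.8986
15 Dec – 31 Dec 2009: 17 days at 0.65% → $914000 × 0.65% × 17/365 = $276.7041
Total = $23369.6027

$23369.60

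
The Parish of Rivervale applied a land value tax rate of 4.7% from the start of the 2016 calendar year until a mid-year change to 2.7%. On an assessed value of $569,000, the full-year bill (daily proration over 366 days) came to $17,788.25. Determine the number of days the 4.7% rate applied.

Let d = days at the first rate; then 366 − d days at the second rate.
$569,000 × [4.7%·d + 2.7%·(366−d)] / 366 = $17,788.25
Solving gives d = 78, so the new rate took effect on 19 Mar 2016.

78 days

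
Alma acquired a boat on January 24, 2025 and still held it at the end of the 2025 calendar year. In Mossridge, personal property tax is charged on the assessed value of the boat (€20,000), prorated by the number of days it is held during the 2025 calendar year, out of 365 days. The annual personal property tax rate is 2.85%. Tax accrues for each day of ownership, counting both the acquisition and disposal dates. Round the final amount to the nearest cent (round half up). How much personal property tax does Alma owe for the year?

€534.08

Days held (January 24 – December 31, 2025): 342 out of 365
Tax = €20,000 × 2.85% × 342/365 = €534.0822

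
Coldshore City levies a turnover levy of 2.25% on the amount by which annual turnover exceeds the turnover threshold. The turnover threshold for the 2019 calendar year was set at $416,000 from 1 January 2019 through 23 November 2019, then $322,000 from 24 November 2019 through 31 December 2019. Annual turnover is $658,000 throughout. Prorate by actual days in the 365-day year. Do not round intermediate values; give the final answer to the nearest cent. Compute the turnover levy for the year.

1 January – 23 November 2019: 327 days, exemption $416,000 → ($658,000 − $416,000) × 2.25% × 327/365 = $4,878.1233
24 November – 31 December 2019: 38 days, exemption $322,000 → ($658,000 − $322,000) × 2.25% × 38/365 = $787.0685
Total = $5,665.1918

$5,665.19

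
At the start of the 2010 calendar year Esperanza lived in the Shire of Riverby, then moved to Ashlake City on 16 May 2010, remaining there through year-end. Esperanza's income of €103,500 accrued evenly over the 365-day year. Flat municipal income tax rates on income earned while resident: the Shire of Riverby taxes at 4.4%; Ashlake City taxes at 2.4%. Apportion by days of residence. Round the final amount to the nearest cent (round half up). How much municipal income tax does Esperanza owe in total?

The Shire of Riverby, 1 January – 15 May 2010: 135 days → €103,500 × 4.4% × 135/365 = €1,684.3562
Ashlake City, 16 May – 31 December 2010: 230 days → €103,500 × 2.4% × 230/365 = €1,565.2603
Total = €3,249.6164

€3,249.62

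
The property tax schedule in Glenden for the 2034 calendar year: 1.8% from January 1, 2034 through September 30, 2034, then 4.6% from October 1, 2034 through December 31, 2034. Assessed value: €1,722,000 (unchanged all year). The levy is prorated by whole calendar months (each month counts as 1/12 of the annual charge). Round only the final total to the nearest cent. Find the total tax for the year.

January 1 – September 30, 2034: 9 months at 1.8% → €1,722,000 × 1.8% × 9/12 = €23,247.0000
October 1 – December 31, 2034: 3 months at 4.6% → €1,722,000 × 4.6% × 3/12 = €19,803.0000
Total = €43,050.0000

€43,050.00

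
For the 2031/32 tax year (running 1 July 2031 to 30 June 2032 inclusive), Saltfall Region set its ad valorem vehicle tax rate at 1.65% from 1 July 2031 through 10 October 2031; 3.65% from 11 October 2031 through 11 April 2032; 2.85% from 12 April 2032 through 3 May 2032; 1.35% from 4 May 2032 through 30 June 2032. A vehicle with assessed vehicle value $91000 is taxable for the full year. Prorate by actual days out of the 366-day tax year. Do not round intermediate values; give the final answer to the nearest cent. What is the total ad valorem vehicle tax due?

1 July – 10 October 2031: 102 days at 1.65% → $91000 × 1.65% × 102/366 = $418.4508
11 October 2031 – 11 April 2032: 184 days at 3.65% → $91000 × 3.65% × 184/366 = $1669.8251
12 April – 3 May 2032: 22 days at 2.85% → $91000 × 2.85% × 22/366 = $155.8934
4 May – 30 June 2032: 58 days at 1.35% → $91000 × 1.35% × 58/366 = $194.6803
Total = $2438.8497

$2438.85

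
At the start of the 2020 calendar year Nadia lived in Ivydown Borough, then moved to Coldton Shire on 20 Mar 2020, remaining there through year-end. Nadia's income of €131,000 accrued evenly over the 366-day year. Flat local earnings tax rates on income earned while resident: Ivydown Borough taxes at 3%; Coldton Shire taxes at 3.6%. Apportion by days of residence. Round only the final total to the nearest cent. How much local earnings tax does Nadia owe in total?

€4,546.34

Ivydown Borough, 1 Jan – 19 Mar 2020: 79 days → €131,000 × 3% × 79/366 = €848.2787
Coldton Shire, 20 Mar – 31 Dec 2020: 287 days → €131,000 × 3.6% × 287/366 = €3,698.0656
Total = €4,546.3443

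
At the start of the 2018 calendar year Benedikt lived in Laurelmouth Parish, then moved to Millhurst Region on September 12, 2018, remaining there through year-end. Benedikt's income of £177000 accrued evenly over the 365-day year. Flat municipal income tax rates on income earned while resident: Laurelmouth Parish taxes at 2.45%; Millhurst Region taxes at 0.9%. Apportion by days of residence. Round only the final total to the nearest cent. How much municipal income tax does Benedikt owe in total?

£3502.18

Laurelmouth Parish, January 1 – September 11, 2018: 254 days → £177000 × 2.45% × 254/365 = £3017.7288
Millhurst Region, September 12 – December 31, 2018: 111 days → £177000 × 0.9% × 111/365 = £484.4466
Total = £3502.1753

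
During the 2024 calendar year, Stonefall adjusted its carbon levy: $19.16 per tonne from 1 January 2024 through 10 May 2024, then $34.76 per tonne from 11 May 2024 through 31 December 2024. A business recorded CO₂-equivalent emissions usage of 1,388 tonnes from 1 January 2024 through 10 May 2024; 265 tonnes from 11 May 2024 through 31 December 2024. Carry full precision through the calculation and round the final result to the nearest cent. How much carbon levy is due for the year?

$35,805.48

1 January – 10 May 2024: 1,388 tonnes at $19.16/tonne → $26,594.08
11 May – 31 December 2024: 265 tonnes at $34.76/tonne → $9,211.40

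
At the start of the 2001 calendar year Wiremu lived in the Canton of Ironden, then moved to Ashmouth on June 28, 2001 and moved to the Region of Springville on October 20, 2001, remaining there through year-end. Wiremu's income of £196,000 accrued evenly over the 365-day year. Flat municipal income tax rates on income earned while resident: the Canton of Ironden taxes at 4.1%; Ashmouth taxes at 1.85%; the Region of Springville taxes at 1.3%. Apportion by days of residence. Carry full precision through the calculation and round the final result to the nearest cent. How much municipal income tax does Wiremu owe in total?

£5,561.03

The Canton of Ironden, January 1 – June 27, 2001: 178 days → £196,000 × 4.1% × 178/365 = £3,918.9260
Ashmouth, June 28 – October 19, 2001: 114 days → £196,000 × 1.85% × 114/365 = £1,132.5041
The Region of Springville, October 20 – December 31, 2001: 73 days → £196,000 × 1.3% × 73/365 = £509.6000
Total = £5,561.0301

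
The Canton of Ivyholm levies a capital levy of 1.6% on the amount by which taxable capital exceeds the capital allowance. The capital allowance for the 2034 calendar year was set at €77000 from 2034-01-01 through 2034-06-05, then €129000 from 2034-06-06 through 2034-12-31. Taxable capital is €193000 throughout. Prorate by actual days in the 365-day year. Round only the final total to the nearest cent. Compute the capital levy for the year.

€1379.59

2034-01-01 to 2034-06-05: 156 days, exemption €77000 → (€193000 − €77000) × 1.6% × 156/365 = €793.2493
2034-06-06 to 2034-12-31: 209 days, exemption €129000 → (€193000 − €129000) × 1.6% × 209/365 = €586.3452
Total = €1379.5945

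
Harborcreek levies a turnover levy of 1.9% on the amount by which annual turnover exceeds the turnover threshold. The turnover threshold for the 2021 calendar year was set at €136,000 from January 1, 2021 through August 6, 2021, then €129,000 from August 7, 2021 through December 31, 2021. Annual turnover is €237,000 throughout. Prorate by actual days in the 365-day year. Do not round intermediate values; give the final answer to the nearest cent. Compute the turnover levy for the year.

€1,972.56

January 1 – August 6, 2021: 218 days, exemption €136,000 → (€237,000 − €136,000) × 1.9% × 218/365 = €1,146.1425
August 7 – December 31, 2021: 147 days, exemption €129,000 → (€237,000 − €129,000) × 1.9% × 147/365 = €826.4219
Total = €1,972.5644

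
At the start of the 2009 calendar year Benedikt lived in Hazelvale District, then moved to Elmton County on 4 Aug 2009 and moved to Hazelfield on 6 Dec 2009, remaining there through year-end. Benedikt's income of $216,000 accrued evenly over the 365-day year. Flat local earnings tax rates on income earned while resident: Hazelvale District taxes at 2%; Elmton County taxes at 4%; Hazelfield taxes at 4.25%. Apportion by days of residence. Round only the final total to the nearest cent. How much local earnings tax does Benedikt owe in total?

$6,133.81

Hazelvale District, 1 Jan – 3 Aug 2009: 215 days → $216,000 × 2% × 215/365 = $2,544.6575
Elmton County, 4 Aug – 5 Dec 2009: 124 days → $216,000 × 4% × 124/365 = $2,935.2329
Hazelfield, 6 Dec – 31 Dec 2009: 26 days → $216,000 × 4.25% × 26/365 = $653.9178
Total = $6,133.8082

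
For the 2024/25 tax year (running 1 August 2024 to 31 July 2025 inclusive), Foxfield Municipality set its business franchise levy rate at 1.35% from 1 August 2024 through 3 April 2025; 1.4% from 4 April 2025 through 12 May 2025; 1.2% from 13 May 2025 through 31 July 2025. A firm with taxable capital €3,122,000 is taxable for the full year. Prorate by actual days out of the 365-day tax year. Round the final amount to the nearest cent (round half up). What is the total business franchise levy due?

1 August 2024 – 3 April 2025: 246 days at 1.35% → €3,122,000 × 1.35% × 246/365 = €28,405.9233
4 April – 12 May 2025: 39 days at 1.4% → €3,122,000 × 1.4% × 39/365 = €4,670.1699
13 May – 31 July 2025: 80 days at 1.2% → €3,122,000 × 1.2% × 80/365 = €8,211.2877
Total = €41,287.3808

€41,287.38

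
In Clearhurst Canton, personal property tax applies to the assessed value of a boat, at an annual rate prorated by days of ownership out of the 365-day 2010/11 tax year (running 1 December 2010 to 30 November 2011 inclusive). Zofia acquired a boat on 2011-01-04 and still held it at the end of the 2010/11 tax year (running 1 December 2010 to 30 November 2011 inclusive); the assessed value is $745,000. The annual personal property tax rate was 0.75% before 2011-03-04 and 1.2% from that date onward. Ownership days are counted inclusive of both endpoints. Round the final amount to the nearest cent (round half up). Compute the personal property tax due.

2011-01-04 to 2011-03-03: 59 days at 0.75% → $745,000 × 0.75% × 59/365 = $903.1849
2011-03-04 to 2011-11-30: 272 days at 1.2% → $745,000 × 1.2% × 272/365 = $6,662.1370
Total = $7,565.3219

$7,565.32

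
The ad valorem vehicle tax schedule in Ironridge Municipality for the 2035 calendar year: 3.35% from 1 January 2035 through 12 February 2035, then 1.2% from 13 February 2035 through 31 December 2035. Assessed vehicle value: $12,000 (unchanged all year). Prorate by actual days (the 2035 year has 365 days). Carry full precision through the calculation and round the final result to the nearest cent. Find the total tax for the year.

$174.39

1 January – 12 February 2035: 43 days at 3.35% → $12,000 × 3.35% × 43/365 = $47.3589
13 February – 31 December 2035: 322 days at 1.2% → $12,000 × 1.2% × 322/365 = $127.0356
Total = $174.3945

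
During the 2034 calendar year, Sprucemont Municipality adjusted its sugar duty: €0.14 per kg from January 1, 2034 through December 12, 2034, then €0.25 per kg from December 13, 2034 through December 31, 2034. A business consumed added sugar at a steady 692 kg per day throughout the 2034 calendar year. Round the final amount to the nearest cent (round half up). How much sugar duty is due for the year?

January 1 – December 12, 2034: 346 days × 692 kg/day = 239,432 kg at €0.14/kg → €33,520.48
December 13 – December 31, 2034: 19 days × 692 kg/day = 13,148 kg at €0.25/kg → €3,287.00

€36,807.48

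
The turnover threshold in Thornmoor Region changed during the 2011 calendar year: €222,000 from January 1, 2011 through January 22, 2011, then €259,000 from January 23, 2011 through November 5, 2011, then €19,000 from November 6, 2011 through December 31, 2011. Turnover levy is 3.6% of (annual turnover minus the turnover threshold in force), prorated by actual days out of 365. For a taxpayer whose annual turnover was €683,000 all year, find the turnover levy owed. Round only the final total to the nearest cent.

€16,669.87

January 1 – January 22, 2011: 22 days, exemption €222,000 → (€683,000 − €222,000) × 3.6% × 22/365 = €1,000.3068
January 23 – November 5, 2011: 287 days, exemption €259,000 → (€683,000 − €259,000) × 3.6% × 287/365 = €12,002.1041
November 6 – December 31, 2011: 56 days, exemption €19,000 → (€683,000 − €19,000) × 3.6% × 56/365 = €3,667.4630
Total = €16,669.8740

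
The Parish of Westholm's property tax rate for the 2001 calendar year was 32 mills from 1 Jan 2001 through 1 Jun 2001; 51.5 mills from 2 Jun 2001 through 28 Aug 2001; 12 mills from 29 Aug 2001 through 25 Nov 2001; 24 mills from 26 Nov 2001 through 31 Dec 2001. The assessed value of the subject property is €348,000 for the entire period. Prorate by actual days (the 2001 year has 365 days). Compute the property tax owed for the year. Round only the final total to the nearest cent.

€10,800.39

1 Jan – 1 Jun 2001: 152 days at 32 mills → €348,000 × 3.2% × 152/365 = €4,637.4575
2 Jun – 28 Aug 2001: 88 days at 51.5 mills → €348,000 × 5.15% × 88/365 = €4,320.9205
29 Aug – 25 Nov 2001: 89 days at 12 mills → €348,000 × 1.2% × 89/365 = €1,018.2575
26 Nov – 31 Dec 2001: 36 days at 24 mills → €348,000 × 2.4% × 36/365 = €823.7589
Total = €10,800.3945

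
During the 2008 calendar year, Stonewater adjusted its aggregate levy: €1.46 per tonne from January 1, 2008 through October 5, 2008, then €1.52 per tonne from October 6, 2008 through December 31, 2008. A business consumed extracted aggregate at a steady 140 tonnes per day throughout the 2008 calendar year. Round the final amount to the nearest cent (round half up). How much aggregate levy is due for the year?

€75,541.20

January 1 – October 5, 2008: 279 days × 140 tonnes/day = 39,060 tonnes at €1.46/tonne → €57,027.60
October 6 – December 31, 2008: 87 days × 140 tonnes/day = 12,180 tonnes at €1.52/tonne → €18,513.60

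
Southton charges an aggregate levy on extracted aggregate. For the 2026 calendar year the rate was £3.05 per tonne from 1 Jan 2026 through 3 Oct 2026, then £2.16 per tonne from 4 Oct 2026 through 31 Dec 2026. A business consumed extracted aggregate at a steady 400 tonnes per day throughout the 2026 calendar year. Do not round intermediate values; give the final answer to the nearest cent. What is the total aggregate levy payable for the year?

1 Jan – 3 Oct 2026: 276 days × 400 tonnes/day = 110,400 tonnes at £3.05/tonne → £336720.00
4 Oct – 31 Dec 2026: 89 days × 400 tonnes/day = 35,600 tonnes at £2.16/tonne → £76896.00

£413616.00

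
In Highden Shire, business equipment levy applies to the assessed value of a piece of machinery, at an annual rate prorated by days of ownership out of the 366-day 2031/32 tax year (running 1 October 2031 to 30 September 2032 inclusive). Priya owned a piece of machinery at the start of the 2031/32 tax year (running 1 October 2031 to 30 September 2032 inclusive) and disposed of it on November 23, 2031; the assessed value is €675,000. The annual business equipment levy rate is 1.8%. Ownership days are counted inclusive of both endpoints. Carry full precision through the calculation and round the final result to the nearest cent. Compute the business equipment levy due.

Days held (October 1 – November 23, 2031): 54 out of 366
Tax = €675,000 × 1.8% × 54/366 = €1,792.6230

€1,792.62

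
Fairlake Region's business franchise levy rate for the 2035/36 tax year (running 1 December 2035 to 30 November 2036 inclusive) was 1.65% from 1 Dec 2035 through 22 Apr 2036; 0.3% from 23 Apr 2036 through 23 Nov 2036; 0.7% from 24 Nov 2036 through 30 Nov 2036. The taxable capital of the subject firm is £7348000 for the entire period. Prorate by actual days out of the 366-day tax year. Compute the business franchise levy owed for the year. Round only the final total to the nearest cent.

1 Dec 2035 – 22 Apr 2036: 144 days at 1.65% → £7348000 × 1.65% × 144/366 = £47701.7705
23 Apr – 23 Nov 2036: 215 days at 0.3% → £7348000 × 0.3% × 215/366 = £12949.3443
24 Nov – 30 Nov 2036: 7 days at 0.7% → £7348000 × 0.7% × 7/366 = £983.7486
Total = £61634.8634

£61634.86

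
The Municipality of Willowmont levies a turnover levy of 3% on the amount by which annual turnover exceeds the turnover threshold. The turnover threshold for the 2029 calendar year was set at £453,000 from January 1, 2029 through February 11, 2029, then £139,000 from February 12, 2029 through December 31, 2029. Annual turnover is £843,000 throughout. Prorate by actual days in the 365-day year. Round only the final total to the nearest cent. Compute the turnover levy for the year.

£20,036.05

January 1 – February 11, 2029: 42 days, exemption £453,000 → (£843,000 − £453,000) × 3% × 42/365 = £1,346.3014
February 12 – December 31, 2029: 323 days, exemption £139,000 → (£843,000 − £139,000) × 3% × 323/365 = £18,689.7534
Total = £20,036.0548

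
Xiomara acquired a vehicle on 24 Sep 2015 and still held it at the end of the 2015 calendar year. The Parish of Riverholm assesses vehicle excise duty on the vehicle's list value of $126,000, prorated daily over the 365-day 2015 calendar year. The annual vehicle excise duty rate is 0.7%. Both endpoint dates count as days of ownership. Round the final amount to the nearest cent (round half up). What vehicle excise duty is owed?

Days held (24 Sep – 31 Dec 2015): 99 out of 365
Tax = $126,000 × 0.7% × 99/365 = $239.2274

$239.23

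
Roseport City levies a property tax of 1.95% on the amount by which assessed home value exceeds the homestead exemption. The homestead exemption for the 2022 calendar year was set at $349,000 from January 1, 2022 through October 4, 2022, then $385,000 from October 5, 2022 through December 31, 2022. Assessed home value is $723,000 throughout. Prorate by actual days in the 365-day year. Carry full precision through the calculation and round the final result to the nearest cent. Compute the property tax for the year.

$7,123.75

January 1 – October 4, 2022: 277 days, exemption $349,000 → ($723,000 − $349,000) × 1.95% × 277/365 = $5,534.6877
October 5 – December 31, 2022: 88 days, exemption $385,000 → ($723,000 − $385,000) × 1.95% × 88/365 = $1,589.0630
Total = $7,123.7507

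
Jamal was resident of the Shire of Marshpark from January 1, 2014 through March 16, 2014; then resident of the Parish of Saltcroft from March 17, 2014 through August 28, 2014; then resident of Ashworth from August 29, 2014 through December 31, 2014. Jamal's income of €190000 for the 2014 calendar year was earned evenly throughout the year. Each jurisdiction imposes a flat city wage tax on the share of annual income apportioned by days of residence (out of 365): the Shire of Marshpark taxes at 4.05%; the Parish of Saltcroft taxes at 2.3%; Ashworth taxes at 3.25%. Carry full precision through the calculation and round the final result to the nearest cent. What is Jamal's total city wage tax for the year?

The Shire of Marshpark, January 1 – March 16, 2014: 75 days → €190000 × 4.05% × 75/365 = €1581.1644
The Parish of Saltcroft, March 17 – August 28, 2014: 165 days → €190000 × 2.3% × 165/365 = €1975.4795
Ashworth, August 29 – December 31, 2014: 125 days → €190000 × 3.25% × 125/365 = €2114.7260
Total = €5671.3699

€5671.37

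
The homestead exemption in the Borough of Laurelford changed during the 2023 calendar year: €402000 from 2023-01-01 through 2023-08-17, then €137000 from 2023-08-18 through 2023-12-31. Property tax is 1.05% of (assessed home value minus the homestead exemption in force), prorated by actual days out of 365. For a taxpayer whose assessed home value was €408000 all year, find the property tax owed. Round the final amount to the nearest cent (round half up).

2023-01-01 to 2023-08-17: 229 days, exemption €402000 → (€408000 − €402000) × 1.05% × 229/365 = €39.5260
2023-08-18 to 2023-12-31: 136 days, exemption €137000 → (€408000 − €137000) × 1.05% × 136/365 = €1060.2411
Total = €1099.7671

€1099.77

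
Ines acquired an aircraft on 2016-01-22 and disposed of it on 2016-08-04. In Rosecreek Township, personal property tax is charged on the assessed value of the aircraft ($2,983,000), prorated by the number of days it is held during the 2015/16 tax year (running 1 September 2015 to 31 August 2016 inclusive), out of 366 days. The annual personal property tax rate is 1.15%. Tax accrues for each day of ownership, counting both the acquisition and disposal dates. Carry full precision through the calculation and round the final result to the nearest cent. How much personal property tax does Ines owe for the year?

Days held (2016-01-22 to 2016-08-04): 196 out of 366
Tax = $2,983,000 × 1.15% × 196/366 = $18,370.7158

$18,370.72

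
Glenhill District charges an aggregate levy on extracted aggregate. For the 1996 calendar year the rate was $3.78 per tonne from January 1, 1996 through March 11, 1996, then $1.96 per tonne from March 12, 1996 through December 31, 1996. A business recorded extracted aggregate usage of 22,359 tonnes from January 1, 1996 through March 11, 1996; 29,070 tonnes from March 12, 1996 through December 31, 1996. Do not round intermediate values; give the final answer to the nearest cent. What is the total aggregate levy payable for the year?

January 1 – March 11, 1996: 22,359 tonnes at $3.78/tonne → $84517.02
March 12 – December 31, 1996: 29,070 tonnes at $1.96/tonne → $56977.20

$141494.22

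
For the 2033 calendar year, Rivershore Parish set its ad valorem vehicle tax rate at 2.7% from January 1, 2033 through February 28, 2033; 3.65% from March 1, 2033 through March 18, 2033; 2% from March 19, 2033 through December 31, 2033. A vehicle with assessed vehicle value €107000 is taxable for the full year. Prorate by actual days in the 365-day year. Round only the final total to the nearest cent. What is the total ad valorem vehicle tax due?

January 1 – February 28, 2033: 59 days at 2.7% → €107000 × 2.7% × 59/365 = €466.9890
March 1 – March 18, 2033: 18 days at 3.65% → €107000 × 3.65% × 18/365 = €192.6000
March 19 – December 31, 2033: 288 days at 2% → €107000 × 2% × 288/365 = €1688.5479
Total = €2348.1370

€2348.14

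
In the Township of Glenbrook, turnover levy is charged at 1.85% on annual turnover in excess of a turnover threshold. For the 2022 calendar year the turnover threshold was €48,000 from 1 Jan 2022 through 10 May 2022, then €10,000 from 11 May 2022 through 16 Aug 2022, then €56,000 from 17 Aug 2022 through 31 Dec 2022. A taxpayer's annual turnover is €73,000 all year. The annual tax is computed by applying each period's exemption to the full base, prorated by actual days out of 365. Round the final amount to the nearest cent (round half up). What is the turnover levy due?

1 Jan – 10 May 2022: 130 days, exemption €48,000 → (€73,000 − €48,000) × 1.85% × 130/365 = €164.7260
11 May – 16 Aug 2022: 98 days, exemption €10,000 → (€73,000 − €10,000) × 1.85% × 98/365 = €312.9288
17 Aug – 31 Dec 2022: 137 days, exemption €56,000 → (€73,000 − €56,000) × 1.85% × 137/365 = €118.0452
Total = €595.7000

€595.70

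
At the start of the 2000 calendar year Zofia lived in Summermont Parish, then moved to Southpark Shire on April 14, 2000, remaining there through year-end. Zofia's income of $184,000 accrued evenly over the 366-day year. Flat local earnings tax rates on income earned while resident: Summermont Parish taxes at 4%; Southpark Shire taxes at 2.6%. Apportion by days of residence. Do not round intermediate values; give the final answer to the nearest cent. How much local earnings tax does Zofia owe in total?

Summermont Parish, January 1 – April 13, 2000: 104 days → $184,000 × 4% × 104/366 = $2,091.3661
Southpark Shire, April 14 – December 31, 2000: 262 days → $184,000 × 2.6% × 262/366 = $3,424.6120
Total = $5,515.9781

$5,515.98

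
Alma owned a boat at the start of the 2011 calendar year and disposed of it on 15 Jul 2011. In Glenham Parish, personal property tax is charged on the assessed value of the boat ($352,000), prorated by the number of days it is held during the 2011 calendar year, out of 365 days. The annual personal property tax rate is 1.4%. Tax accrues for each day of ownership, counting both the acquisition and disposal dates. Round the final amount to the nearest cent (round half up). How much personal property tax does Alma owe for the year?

$2,646.27

Days held (1 Jan – 15 Jul 2011): 196 out of 365
Tax = $352,000 × 1.4% × 196/365 = $2,646.2685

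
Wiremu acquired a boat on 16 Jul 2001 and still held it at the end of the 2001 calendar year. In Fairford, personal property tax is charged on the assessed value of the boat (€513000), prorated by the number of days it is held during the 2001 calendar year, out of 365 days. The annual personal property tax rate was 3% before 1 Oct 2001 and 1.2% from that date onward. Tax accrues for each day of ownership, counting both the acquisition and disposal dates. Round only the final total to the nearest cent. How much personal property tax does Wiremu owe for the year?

€4798.31

16 Jul – 30 Sep 2001: 77 days at 3% → €513000 × 3% × 77/365 = €3246.6575
1 Oct – 31 Dec 2001: 92 days at 1.2% → €513000 × 1.2% × 92/365 = €1551.6493
Total = €4798.3068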